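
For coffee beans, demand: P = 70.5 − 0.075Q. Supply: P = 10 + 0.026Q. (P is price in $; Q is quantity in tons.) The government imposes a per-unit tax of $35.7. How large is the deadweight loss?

Competitive equilibrium: 70.5 − 0.075Q = 10 + 0.026Q → Q* = 599.0099, P* = 25.5743.
With the tax, the buyer price exceeds the seller price by 35.7: (70.5 − 0.075Q) − (10 + 0.026Q) = 35.7 → Q' = 245.5446.
ΔQ = 599.0099 − 245.5446 = 353.4653; the wedge equals the tax, 35.7.
The triangle = ½ × 353.4653 × 35.7 = $6309.36.

$6309.36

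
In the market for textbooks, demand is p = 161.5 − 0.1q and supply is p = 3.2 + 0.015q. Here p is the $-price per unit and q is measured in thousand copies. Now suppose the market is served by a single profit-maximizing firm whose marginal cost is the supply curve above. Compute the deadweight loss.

$23569.86 thousand

Competitive equilibrium: 161.5 − 0.1q = 3.2 + 0.015q → q* = 1376.5217, p* = 23.8478.
Marginal revenue: MR = 161.5 − 0.2q. Set MR = MC: 161.5 − 0.2q = 3.2 + 0.015q → q_m = 736.2791.
Price p_m = 161.5 − 0.1·736.2791 = 87.8721; MC(q_m) = 3.2 + 0.015·736.2791 = 14.2442.
Competitive q* = 1376.5217, so Δq = 640.2426; wedge = 87.8721 − 14.2442 = 73.6279.
Welfare loss = ½ × 640.2426 × 73.6279 = $23569.86 thousand.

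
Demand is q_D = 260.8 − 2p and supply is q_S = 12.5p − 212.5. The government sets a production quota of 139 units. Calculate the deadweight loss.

926.32

In inverse form: demand p = 130.4 − 0.5q, supply p = 17 + 0.08q.
Competitive equilibrium: 130.4 − 0.5q = 17 + 0.08q → q* = 195.5172, p* = 32.6414.
At q = 139: demand price = 130.4 − 0.5·139 = 60.9; supply price = 17 + 0.08·139 = 28.12.
Δq = 195.5172 − 139 = 56.5172; wedge = 60.9 − 28.12 = 32.78.
The triangle = ½ × 56.5172 × 32.78 = 926.32.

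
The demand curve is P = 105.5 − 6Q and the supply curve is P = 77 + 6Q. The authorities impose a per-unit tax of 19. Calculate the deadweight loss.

Competitive equilibrium: 105.5 − 6Q = 77 + 6Q → Q* = 2.375, P* = 91.25.
With the tax, the buyer price exceeds the seller price by 19: (105.5 − 6Q) − (77 + 6Q) = 19 → Q' = 0.7917.
ΔQ = 2.375 − 0.7917 = 1.5833; the wedge equals the tax, 19.
DWL = ½ × 1.5833 × 19 = 15.04.

15.04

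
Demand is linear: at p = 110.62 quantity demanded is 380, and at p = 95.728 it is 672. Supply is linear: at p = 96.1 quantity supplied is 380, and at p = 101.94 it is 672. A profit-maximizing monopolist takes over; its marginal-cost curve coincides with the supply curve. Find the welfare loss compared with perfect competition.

Demand slope = (95.728 − 110.62)/(672 − 380) = −0.051, so p = 130 − 0.051q.
Supply slope = (101.94 − 96.1)/(672 − 380) = 0.02, so p = 88.5 + 0.02q.
Competitive equilibrium: 130 − 0.051q = 88.5 + 0.02q → q* = 584.50704, p* = 100.19014.
Marginal revenue: MR = 130 − 0.102q. Set MR = MC: 130 − 0.102q = 88.5 + 0.02q → q_m = 340.16393.
Price p_m = 130 − 0.051·340.16393 = 112.65164; MC(q_m) = 88.5 + 0.02·340.16393 = 95.30328.
Competitive q* = 584.50704, so Δq = 244.34311; wedge = 112.65164 − 95.30328 = 17.34836.
Deadweight loss = ½ × 244.34311 × 17.34836 = 2119.48.

2119.48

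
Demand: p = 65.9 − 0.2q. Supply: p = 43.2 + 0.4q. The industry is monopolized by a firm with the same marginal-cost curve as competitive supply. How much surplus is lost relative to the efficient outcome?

26.84

Competitive equilibrium: 65.9 − 0.2q = 43.2 + 0.4q → q* = 37.8333, p* = 58.3333.
Marginal revenue: MR = 65.9 − 0.4q. Set MR = MC: 65.9 − 0.4q = 43.2 + 0.4q → q_m = 28.375.
Price p_m = 65.9 − 0.2·28.375 = 60.225; MC(q_m) = 43.2 + 0.4·28.375 = 54.55.
Competitive q* = 37.8333, so Δq = 9.4583; wedge = 60.225 − 54.55 = 5.675.
The triangle = ½ × 9.4583 × 5.675 = 26.84.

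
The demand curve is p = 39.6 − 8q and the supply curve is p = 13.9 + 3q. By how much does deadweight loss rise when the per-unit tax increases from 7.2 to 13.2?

Competitive equilibrium: 39.6 − 8q = 13.9 + 3q → q* = 2.3364, p* = 20.9091.
For a per-unit tax t: Δq = t/11, so DWL = ½·t·(t/11) = t²/22.
At t = 7.2: DWL = 2.356. At t = 13.2: DWL = 7.92.
Increase = 7.92 − 2.356 = 5.56.

5.56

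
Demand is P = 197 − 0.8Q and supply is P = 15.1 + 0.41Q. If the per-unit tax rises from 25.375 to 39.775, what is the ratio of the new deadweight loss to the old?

2.457

Competitive equilibrium: 197 − 0.8Q = 15.1 + 0.41Q → Q* = 150.3306, P* = 76.7355.
For a per-unit tax t: ΔQ = t/1.21, so DWL = ½·t·(t/1.21) = t²/2.42.
At t = 25.375: DWL = 266.071. At t = 39.775: DWL = 653.740.
Ratio = (39.775/25.375)² = 2.457.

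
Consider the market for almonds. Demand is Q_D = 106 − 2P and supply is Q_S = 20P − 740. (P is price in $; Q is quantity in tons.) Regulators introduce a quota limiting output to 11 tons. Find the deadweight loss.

In inverse form: demand P = 53 − 0.5Q, supply P = 37 + 0.05Q.
Competitive equilibrium: 53 − 0.5Q = 37 + 0.05Q → Q* = 29.0909, P* = 38.4545.
At Q = 11: demand price = 53 − 0.5·11 = 47.5; supply price = 37 + 0.05·11 = 37.55.
ΔQ = 29.0909 − 11 = 18.0909; wedge = 47.5 − 37.55 = 9.95.
DWL = ½ × 18.0909 × 9.95 = $90.

$90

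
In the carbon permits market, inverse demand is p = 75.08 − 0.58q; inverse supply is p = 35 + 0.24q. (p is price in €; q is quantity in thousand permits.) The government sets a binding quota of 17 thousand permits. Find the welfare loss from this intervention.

€416.65 thousand

Competitive equilibrium: 75.08 − 0.58q = 35 + 0.24q → q* = 48.878, p* = 46.7307.
At q = 17: demand price = 75.08 − 0.58·17 = 65.22; supply price = 35 + 0.24·17 = 39.08.
Δq = 48.878 − 17 = 31.878; wedge = 65.22 − 39.08 = 26.14.
DWL = ½ × 31.878 × 26.14 = €416.65 thousand.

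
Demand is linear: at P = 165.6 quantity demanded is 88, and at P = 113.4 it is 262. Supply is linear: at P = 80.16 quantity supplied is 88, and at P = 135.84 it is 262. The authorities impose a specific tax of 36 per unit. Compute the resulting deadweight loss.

Demand slope = (113.4 − 165.6)/(262 − 88) = −0.3, so P = 192 − 0.3Q.
Supply slope = (135.84 − 80.16)/(262 − 88) = 0.32, so P = 52 + 0.32Q.
Competitive equilibrium: 192 − 0.3Q = 52 + 0.32Q → Q* = 225.8065, P* = 124.2581.
With the tax, the buyer price exceeds the seller price by 36: (192 − 0.3Q) − (52 + 0.32Q) = 36 → Q' = 167.7419.
ΔQ = 225.8065 − 167.7419 = 58.0646; the wedge equals the tax, 36.
Deadweight loss = ½ × 58.0646 × 36 = 1045.16.

1045.16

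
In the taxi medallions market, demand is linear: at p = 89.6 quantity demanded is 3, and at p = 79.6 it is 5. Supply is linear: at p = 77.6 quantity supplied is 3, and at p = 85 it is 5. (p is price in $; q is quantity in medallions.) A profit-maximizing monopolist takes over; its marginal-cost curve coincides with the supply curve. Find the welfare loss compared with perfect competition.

Demand slope = (79.6 − 89.6)/(5 − 3) = −5, so p = 104.6 − 5q.
Supply slope = (85 − 77.6)/(5 − 3) = 3.7, so p = 66.5 + 3.7q.
Competitive equilibrium: 104.6 − 5q = 66.5 + 3.7q → q* = 4.3793, p* = 82.7034.
Marginal revenue: MR = 104.6 − 10q. Set MR = MC: 104.6 − 10q = 66.5 + 3.7q → q_m = 2.781.
Price p_m = 104.6 − 5·2.781 = 90.695; MC(q_m) = 66.5 + 3.7·2.781 = 76.7897.
Competitive q* = 4.3793, so Δq = 1.5983; wedge = 90.695 − 76.7897 = 13.9053.
DWL = ½ × 1.5983 × 13.9053 = $11.11.

$11.11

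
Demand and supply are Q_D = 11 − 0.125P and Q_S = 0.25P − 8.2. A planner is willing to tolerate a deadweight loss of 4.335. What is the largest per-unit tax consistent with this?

10.2

In inverse form: demand P = 88 − 8Q, supply P = 32.8 + 4Q.
Competitive equilibrium: 88 − 8Q = 32.8 + 4Q → Q* = 4.6, P* = 51.2.
A tax t gives ΔQ = t/12 and wedge t, so DWL = t²/24.
t²/24 = 4.335 → t² = 104.04 → t = 10.2.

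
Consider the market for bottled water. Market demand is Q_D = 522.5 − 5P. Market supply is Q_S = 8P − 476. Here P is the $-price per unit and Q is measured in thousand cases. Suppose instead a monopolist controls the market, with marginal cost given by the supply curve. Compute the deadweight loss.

$452.12 thousand

In inverse form: demand P = 104.5 − 0.2Q, supply P = 59.5 + 0.125Q.
Competitive equilibrium: 104.5 − 0.2Q = 59.5 + 0.125Q → Q* = 138.4615, P* = 76.8077.
Marginal revenue: MR = 104.5 − 0.4Q. Set MR = MC: 104.5 − 0.4Q = 59.5 + 0.125Q → Q_m = 85.7143.
Price P_m = 104.5 − 0.2·85.7143 = 87.3571; MC(Q_m) = 59.5 + 0.125·85.7143 = 70.2143.
Competitive Q* = 138.4615, so ΔQ = 52.7472; wedge = 87.3571 − 70.2143 = 17.1428.
Welfare loss = ½ × 52.7472 × 17.1428 = $452.12 thousand.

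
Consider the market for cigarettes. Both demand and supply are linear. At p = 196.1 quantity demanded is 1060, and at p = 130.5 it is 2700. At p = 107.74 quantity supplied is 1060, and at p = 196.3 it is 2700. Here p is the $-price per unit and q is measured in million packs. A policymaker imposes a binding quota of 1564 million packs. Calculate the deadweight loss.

Demand slope = (130.5 − 196.1)/(2700 − 1060) = −0.04, so p = 238.5 − 0.04q.
Supply slope = (196.3 − 107.74)/(2700 − 1060) = 0.054, so p = 50.5 + 0.054q.
Competitive equilibrium: 238.5 − 0.04q = 50.5 + 0.054q → q* = 2000, p* = 158.5.
At q = 1564: demand price = 238.5 − 0.04·1564 = 175.94; supply price = 50.5 + 0.054·1564 = 134.956.
Δq = 2000 − 1564 = 436; wedge = 175.94 − 134.956 = 40.984.
The triangle = ½ × 436 × 40.984 = $8934.512 million.

$8934.512 million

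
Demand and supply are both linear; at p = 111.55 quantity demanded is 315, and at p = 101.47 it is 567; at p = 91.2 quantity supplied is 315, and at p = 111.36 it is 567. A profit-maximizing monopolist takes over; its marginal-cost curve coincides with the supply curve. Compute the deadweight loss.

880.58

Demand slope = (101.47 − 111.55)/(567 − 315) = −0.04, so p = 124.15 − 0.04q.
Supply slope = (111.36 − 91.2)/(567 − 315) = 0.08, so p = 66 + 0.08q.
Competitive equilibrium: 124.15 − 0.04q = 66 + 0.08q → q* = 484.5833, p* = 104.7667.
Marginal revenue: MR = 124.15 − 0.08q. Set MR = MC: 124.15 − 0.08q = 66 + 0.08q → q_m = 363.4375.
Price p_m = 124.15 − 0.04·363.4375 = 109.6125; MC(q_m) = 66 + 0.08·363.4375 = 95.075.
Competitive q* = 484.5833, so Δq = 121.1458; wedge = 109.6125 − 95.075 = 14.5375.
DWL = ½ × 121.1458 × 14.5375 = 880.58.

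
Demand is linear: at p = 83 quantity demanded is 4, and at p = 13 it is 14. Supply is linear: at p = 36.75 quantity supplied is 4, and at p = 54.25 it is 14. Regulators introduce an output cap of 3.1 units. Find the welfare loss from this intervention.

167.40

Demand slope = (13 − 83)/(14 − 4) = −7, so p = 111 − 7q.
Supply slope = (54.25 − 36.75)/(14 − 4) = 1.75, so p = 29.75 + 1.75q.
Competitive equilibrium: 111 − 7q = 29.75 + 1.75q → q* = 9.2857, p* = 46.
At q = 3.1: demand price = 111 − 7·3.1 = 89.3; supply price = 29.75 + 1.75·3.1 = 35.175.
Δq = 9.2857 − 3.1 = 6.1857; wedge = 89.3 − 35.175 = 54.125.
The triangle = ½ × 6.1857 × 54.125 = 167.40.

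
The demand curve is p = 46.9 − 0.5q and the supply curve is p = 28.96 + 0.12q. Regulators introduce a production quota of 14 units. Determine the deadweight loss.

Competitive equilibrium: 46.9 − 0.5q = 28.96 + 0.12q → q* = 28.9355, p* = 32.4323.
At q = 14: demand price = 46.9 − 0.5·14 = 39.9; supply price = 28.96 + 0.12·14 = 30.64.
Δq = 28.9355 − 14 = 14.9355; wedge = 39.9 − 30.64 = 9.26.
DWL = ½ × 14.9355 × 9.26 = 69.15.

69.15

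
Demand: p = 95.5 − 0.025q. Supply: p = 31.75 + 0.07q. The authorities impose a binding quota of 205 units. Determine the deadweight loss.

10317.24

Competitive equilibrium: 95.5 − 0.025q = 31.75 + 0.07q → q* = 671.0526, p* = 78.7237.
At q = 205: demand price = 95.5 − 0.025·205 = 90.375; supply price = 31.75 + 0.07·205 = 46.1.
Δq = 671.0526 − 205 = 466.0526; wedge = 90.375 − 46.1 = 44.275.
Deadweight loss = ½ × 466.0526 × 44.275 = 10317.24.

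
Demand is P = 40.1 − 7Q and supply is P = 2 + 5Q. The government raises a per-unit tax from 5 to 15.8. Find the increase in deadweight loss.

9.36

Competitive equilibrium: 40.1 − 7Q = 2 + 5Q → Q* = 3.175, P* = 17.875.
For a per-unit tax t: ΔQ = t/12, so DWL = ½·t·(t/12) = t²/24.
At t = 5: DWL = 1.042. At t = 15.8: DWL = 10.402.
Increase = 10.402 − 1.042 = 9.36.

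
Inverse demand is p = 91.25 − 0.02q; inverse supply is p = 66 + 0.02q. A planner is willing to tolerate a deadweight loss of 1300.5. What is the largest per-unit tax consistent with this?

Competitive equilibrium: 91.25 − 0.02q = 66 + 0.02q → q* = 631.25, p* = 78.625.
A tax t gives Δq = t/0.04 and wedge t, so DWL = t²/0.08.
t²/0.08 = 1300.5 → t² = 104.04 → t = 10.2.

10.2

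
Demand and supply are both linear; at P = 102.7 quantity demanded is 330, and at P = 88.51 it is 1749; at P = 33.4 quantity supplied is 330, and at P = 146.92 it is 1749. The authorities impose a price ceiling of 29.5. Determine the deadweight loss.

Demand slope = (88.51 − 102.7)/(1749 − 330) = −0.01, so P = 106 − 0.01Q.
Supply slope = (146.92 − 33.4)/(1749 − 330) = 0.08, so P = 7 + 0.08Q.
Competitive equilibrium: 106 − 0.01Q = 7 + 0.08Q → Q* = 1100, P* = 95.
At the ceiling P = 29.5, quantity supplied = (29.5 − 7)/0.08 = 281.25.
Willingness to pay at Q' = 281.25: 106 − 0.01·281.25 = 103.1875.
ΔQ = 1100 − 281.25 = 818.75; wedge = 103.1875 − 29.5 = 73.6875.
Welfare loss = ½ × 818.75 × 73.6875 = 30165.82.

30165.82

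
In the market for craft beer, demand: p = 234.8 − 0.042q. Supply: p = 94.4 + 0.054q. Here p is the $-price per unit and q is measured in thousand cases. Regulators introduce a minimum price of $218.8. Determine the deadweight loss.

Competitive equilibrium: 234.8 − 0.042q = 94.4 + 0.054q → q* = 1462.5, p* = 173.375.
At the floor p = 218.8, quantity demanded = (234.8 − 218.8)/0.042 = 380.95238.
Sellers' marginal cost at q' = 380.95238: 94.4 + 0.054·380.95238 = 114.97143.
Δq = 1462.5 − 380.95238 = 1081.54762; wedge = 218.8 − 114.97143 = 103.82857.
DWL = ½ × 1081.54762 × 103.82857 = $56147.77 thousand.

$56147.77 thousand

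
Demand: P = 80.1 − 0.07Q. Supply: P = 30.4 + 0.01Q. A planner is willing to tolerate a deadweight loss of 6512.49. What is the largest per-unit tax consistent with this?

32.28

Competitive equilibrium: 80.1 − 0.07Q = 30.4 + 0.01Q → Q* = 621.25, P* = 36.6125.
A tax t gives ΔQ = t/0.08 and wedge t, so DWL = t²/0.16.
t²/0.16 = 6512.49 → t² = 1041.9984 → t = 32.28.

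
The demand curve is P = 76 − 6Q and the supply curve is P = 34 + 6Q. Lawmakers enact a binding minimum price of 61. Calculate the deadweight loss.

6

Competitive equilibrium: 76 − 6Q = 34 + 6Q → Q* = 3.5, P* = 55.
At the floor P = 61, quantity demanded = (76 − 61)/6 = 2.5.
Sellers' marginal cost at Q' = 2.5: 34 + 6·2.5 = 49.
ΔQ = 3.5 − 2.5 = 1; wedge = 61 − 49 = 12.
Deadweight loss = ½ × 1 × 12 = 6.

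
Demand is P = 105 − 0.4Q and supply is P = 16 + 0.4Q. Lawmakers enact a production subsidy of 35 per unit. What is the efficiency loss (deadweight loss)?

765.625

Competitive equilibrium: 105 − 0.4Q = 16 + 0.4Q → Q* = 111.25, P* = 60.5.
The subsidy lowers effective supply by 35: P = 0.4Q − 19.
New quantity: 105 − 0.4Q = 0.4Q − 19 → Q' = 155.
Overproduction ΔQ = 155 − 111.25 = 43.75; wedge = subsidy = 35.
Deadweight loss = ½ × 43.75 × 35 = 765.625.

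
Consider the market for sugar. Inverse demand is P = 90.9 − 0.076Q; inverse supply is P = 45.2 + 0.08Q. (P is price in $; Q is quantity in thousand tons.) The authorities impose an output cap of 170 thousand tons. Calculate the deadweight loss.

$1179.08 thousand

Competitive equilibrium: 90.9 − 0.076Q = 45.2 + 0.08Q → Q* = 292.9487, P* = 68.6359.
At Q = 170: demand price = 90.9 − 0.076·170 = 77.98; supply price = 45.2 + 0.08·170 = 58.8.
ΔQ = 292.9487 − 170 = 122.9487; wedge = 77.98 − 58.8 = 19.18.
DWL = ½ × 122.9487 × 19.18 = $1179.08 thousand.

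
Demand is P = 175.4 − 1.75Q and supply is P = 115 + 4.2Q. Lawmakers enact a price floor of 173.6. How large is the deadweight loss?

247.59

Competitive equilibrium: 175.4 − 1.75Q = 115 + 4.2Q → Q* = 10.1513, P* = 157.6353.
At the floor P = 173.6, quantity demanded = (175.4 − 173.6)/1.75 = 1.0286.
Sellers' marginal cost at Q' = 1.0286: 115 + 4.2·1.0286 = 119.3201.
ΔQ = 10.1513 − 1.0286 = 9.1227; wedge = 173.6 − 119.3201 = 54.2799.
Deadweight loss = ½ × 9.1227 × 54.2799 = 247.59.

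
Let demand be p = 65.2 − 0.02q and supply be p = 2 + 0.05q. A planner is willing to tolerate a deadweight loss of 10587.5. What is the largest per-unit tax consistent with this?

Competitive equilibrium: 65.2 − 0.02q = 2 + 0.05q → q* = 902.8571, p* = 47.1429.
A tax t gives Δq = t/0.07 and wedge t, so DWL = t²/0.14.
t²/0.14 = 10587.5 → t² = 1482.25 → t = 38.5.

38.5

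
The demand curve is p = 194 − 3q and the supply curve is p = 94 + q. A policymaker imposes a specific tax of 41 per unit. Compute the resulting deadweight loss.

Competitive equilibrium: 194 − 3q = 94 + q → q* = 25, p* = 119.
With the tax, the buyer price exceeds the seller price by 41: (194 − 3q) − (94 + q) = 41 → q' = 14.75.
Δq = 25 − 14.75 = 10.25; the wedge equals the tax, 41.
DWL = ½ × 10.25 × 41 = 210.125.

210.125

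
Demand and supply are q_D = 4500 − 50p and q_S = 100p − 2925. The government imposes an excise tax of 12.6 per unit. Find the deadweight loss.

2646

In inverse form: demand p = 90 − 0.02q, supply p = 29.25 + 0.01q.
Competitive equilibrium: 90 − 0.02q = 29.25 + 0.01q → q* = 2025, p* = 49.5.
With the tax, the buyer price exceeds the seller price by 12.6: (90 − 0.02q) − (29.25 + 0.01q) = 12.6 → q' = 1605.
Δq = 2025 − 1605 = 420; the wedge equals the tax, 12.6.
Welfare loss = ½ × 420 × 12.6 = 2646.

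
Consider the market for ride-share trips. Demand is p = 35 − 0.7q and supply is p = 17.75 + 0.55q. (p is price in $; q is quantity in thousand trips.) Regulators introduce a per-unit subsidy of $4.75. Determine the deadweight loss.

Competitive equilibrium: 35 − 0.7q = 17.75 + 0.55q → q* = 13.8, p* = 25.34.
The subsidy lowers effective supply by 4.75: p = 13 + 0.55q.
New quantity: 35 − 0.7q = 13 + 0.55q → q' = 17.6.
Overproduction Δq = 17.6 − 13.8 = 3.8; wedge = subsidy = 4.75.
DWL = ½ × 3.8 × 4.75 = $9.025 thousand.

$9.025 thousand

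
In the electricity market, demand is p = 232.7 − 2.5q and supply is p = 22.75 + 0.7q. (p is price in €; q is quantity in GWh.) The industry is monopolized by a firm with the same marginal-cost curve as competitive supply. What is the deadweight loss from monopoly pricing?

Competitive equilibrium: 232.7 − 2.5q = 22.75 + 0.7q → q* = 65.6094, p* = 68.6766.
Marginal revenue: MR = 232.7 − 5q. Set MR = MC: 232.7 − 5q = 22.75 + 0.7q → q_m = 36.8333.
Price p_m = 232.7 − 2.5·36.8333 = 140.6168; MC(q_m) = 22.75 + 0.7·36.8333 = 48.5333.
Competitive q* = 65.6094, so Δq = 28.7761; wedge = 140.6168 − 48.5333 = 92.0835.
Welfare loss = ½ × 28.7761 × 92.0835 = €1324.90.

€1324.90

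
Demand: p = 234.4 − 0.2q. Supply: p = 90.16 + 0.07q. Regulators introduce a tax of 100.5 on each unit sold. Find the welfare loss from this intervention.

18704.17

Competitive equilibrium: 234.4 − 0.2q = 90.16 + 0.07q → q* = 534.2222, p* = 127.5556.
With the tax, the buyer price exceeds the seller price by 100.5: (234.4 − 0.2q) − (90.16 + 0.07q) = 100.5 → q' = 162.
Δq = 534.2222 − 162 = 372.2222; the wedge equals the tax, 100.5.
Deadweight loss = ½ × 372.2222 × 100.5 = 18704.17.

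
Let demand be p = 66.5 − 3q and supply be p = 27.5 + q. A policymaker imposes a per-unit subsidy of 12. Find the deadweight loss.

18

Competitive equilibrium: 66.5 − 3q = 27.5 + q → q* = 9.75, p* = 37.25.
The subsidy lowers effective supply by 12: p = 15.5 + q.
New quantity: 66.5 − 3q = 15.5 + q → q' = 12.75.
Overproduction Δq = 12.75 − 9.75 = 3; wedge = subsidy = 12.
Deadweight loss = ½ × 3 × 12 = 18.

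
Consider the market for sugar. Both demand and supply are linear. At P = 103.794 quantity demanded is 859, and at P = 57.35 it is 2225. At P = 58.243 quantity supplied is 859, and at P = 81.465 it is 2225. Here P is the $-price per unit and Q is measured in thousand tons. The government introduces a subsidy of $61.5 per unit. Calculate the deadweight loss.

$37080.88 thousand

Demand slope = (57.35 − 103.794)/(2225 − 859) = −0.034, so P = 133 − 0.034Q.
Supply slope = (81.465 − 58.243)/(2225 − 859) = 0.017, so P = 43.64 + 0.017Q.
Competitive equilibrium: 133 − 0.034Q = 43.64 + 0.017Q → Q* = 1752.1569, P* = 73.4267.
The subsidy lowers effective supply by 61.5: P = 0.017Q − 17.86.
New quantity: 133 − 0.034Q = 0.017Q − 17.86 → Q' = 2958.0392.
Overproduction ΔQ = 2958.0392 − 1752.1569 = 1205.8823; wedge = subsidy = 61.5.
DWL = ½ × 1205.8823 × 61.5 = $37080.88 thousand.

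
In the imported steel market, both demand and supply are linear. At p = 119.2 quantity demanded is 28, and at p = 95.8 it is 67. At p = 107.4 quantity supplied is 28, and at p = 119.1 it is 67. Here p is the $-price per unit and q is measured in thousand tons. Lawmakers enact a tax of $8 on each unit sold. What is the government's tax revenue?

$257.78 thousand

Demand slope = (95.8 − 119.2)/(67 − 28) = −0.6, so p = 136 − 0.6q.
Supply slope = (119.1 − 107.4)/(67 − 28) = 0.3, so p = 99 + 0.3q.
Competitive equilibrium: 136 − 0.6q = 99 + 0.3q → q* = 41.1111, p* = 111.3333.
With the tax, the buyer price exceeds the seller price by 8: (136 − 0.6q) − (99 + 0.3q) = 8 → q' = 32.2222.
Tax revenue = 8 × 32.2222 = $257.78 thousand.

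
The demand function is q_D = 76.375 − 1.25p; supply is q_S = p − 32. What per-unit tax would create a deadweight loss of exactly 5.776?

In inverse form: demand p = 61.1 − 0.8q, supply p = 32 + q.
Competitive equilibrium: 61.1 − 0.8q = 32 + q → q* = 16.1667, p* = 48.1667.
A tax t gives Δq = t/1.8 and wedge t, so DWL = t²/3.6.
t²/3.6 = 5.776 → t² = 20.7936 → t = 4.56.

4.56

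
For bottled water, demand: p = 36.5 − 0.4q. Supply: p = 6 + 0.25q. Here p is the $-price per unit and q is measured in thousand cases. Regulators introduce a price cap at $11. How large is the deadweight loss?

$235.58 thousand

Competitive equilibrium: 36.5 − 0.4q = 6 + 0.25q → q* = 46.9231, p* = 17.7308.
At the ceiling p = 11, quantity supplied = (11 − 6)/0.25 = 20.
Willingness to pay at q' = 20: 36.5 − 0.4·20 = 28.5.
Δq = 46.9231 − 20 = 26.9231; wedge = 28.5 − 11 = 17.5.
DWL = ½ × 26.9231 × 17.5 = $235.58 thousand.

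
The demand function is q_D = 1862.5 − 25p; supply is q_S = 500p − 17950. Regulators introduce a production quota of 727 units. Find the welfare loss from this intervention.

In inverse form: demand p = 74.5 − 0.04q, supply p = 35.9 + 0.002q.
Competitive equilibrium: 74.5 − 0.04q = 35.9 + 0.002q → q* = 919.0476, p* = 37.7381.
At q = 727: demand price = 74.5 − 0.04·727 = 45.42; supply price = 35.9 + 0.002·727 = 37.354.
Δq = 919.0476 − 727 = 192.0476; wedge = 45.42 − 37.354 = 8.066.
Welfare loss = ½ × 192.0476 × 8.066 = 774.53.

774.53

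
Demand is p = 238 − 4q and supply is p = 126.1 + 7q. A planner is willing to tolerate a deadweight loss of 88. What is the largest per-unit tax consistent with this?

Competitive equilibrium: 238 − 4q = 126.1 + 7q → q* = 10.1727, p* = 197.3091.
A tax t gives Δq = t/11 and wedge t, so DWL = t²/22.
t²/22 = 88 → t² = 1936 → t = 44.

44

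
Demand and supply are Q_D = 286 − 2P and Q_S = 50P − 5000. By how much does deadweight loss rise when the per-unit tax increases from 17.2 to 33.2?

In inverse form: demand P = 143 − 0.5Q, supply P = 100 + 0.02Q.
Competitive equilibrium: 143 − 0.5Q = 100 + 0.02Q → Q* = 82.6923, P* = 101.6538.
For a per-unit tax t: ΔQ = t/0.52, so DWL = ½·t·(t/0.52) = t²/1.04.
At t = 17.2: DWL = 284.462. At t = 33.2: DWL = 1059.846.
Increase = 1059.846 − 284.462 = 775.38.

775.38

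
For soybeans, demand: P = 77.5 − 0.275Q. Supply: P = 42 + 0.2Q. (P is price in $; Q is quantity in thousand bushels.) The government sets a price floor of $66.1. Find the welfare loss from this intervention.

$263.08 thousand

Competitive equilibrium: 77.5 − 0.275Q = 42 + 0.2Q → Q* = 74.7368, P* = 56.9474.
At the floor P = 66.1, quantity demanded = (77.5 − 66.1)/0.275 = 41.4545.
Sellers' marginal cost at Q' = 41.4545: 42 + 0.2·41.4545 = 50.2909.
ΔQ = 74.7368 − 41.4545 = 33.2823; wedge = 66.1 − 50.2909 = 15.8091.
Deadweight loss = ½ × 33.2823 × 15.8091 = $263.08 thousand.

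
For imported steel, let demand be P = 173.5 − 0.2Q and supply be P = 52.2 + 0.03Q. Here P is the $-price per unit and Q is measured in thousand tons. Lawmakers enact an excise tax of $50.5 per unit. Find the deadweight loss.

$5544.02 thousand

Competitive equilibrium: 173.5 − 0.2Q = 52.2 + 0.03Q → Q* = 527.3913, P* = 68.0217.
With the tax, the buyer price exceeds the seller price by 50.5: (173.5 − 0.2Q) − (52.2 + 0.03Q) = 50.5 → Q' = 307.8261.
ΔQ = 527.3913 − 307.8261 = 219.5652; the wedge equals the tax, 50.5.
Deadweight loss = ½ × 219.5652 × 50.5 = $5544.02 thousand.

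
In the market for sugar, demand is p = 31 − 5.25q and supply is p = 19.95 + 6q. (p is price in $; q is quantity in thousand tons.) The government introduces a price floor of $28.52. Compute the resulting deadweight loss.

$1.46 thousand

Competitive equilibrium: 31 − 5.25q = 19.95 + 6q → q* = 0.9822, p* = 25.8433.
At the floor p = 28.52, quantity demanded = (31 − 28.52)/5.25 = 0.4724.
Sellers' marginal cost at q' = 0.4724: 19.95 + 6·0.4724 = 22.7844.
Δq = 0.9822 − 0.4724 = 0.5098; wedge = 28.52 − 22.7844 = 5.7356.
Deadweight loss = ½ × 0.5098 × 5.7356 = $1.46 thousand.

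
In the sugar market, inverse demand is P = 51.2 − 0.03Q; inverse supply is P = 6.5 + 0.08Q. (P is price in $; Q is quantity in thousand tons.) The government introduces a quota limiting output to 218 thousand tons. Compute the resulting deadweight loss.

Competitive equilibrium: 51.2 − 0.03Q = 6.5 + 0.08Q → Q* = 406.3636, P* = 39.0091.
At Q = 218: demand price = 51.2 − 0.03·218 = 44.66; supply price = 6.5 + 0.08·218 = 23.94.
ΔQ = 406.3636 − 218 = 188.3636; wedge = 44.66 − 23.94 = 20.72.
DWL = ½ × 188.3636 × 20.72 = $1951.45 thousand.

$1951.45 thousand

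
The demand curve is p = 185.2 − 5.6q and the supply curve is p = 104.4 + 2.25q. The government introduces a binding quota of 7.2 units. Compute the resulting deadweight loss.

Competitive equilibrium: 185.2 − 5.6q = 104.4 + 2.25q → q* = 10.293, p* = 127.5592.
At q = 7.2: demand price = 185.2 − 5.6·7.2 = 144.88; supply price = 104.4 + 2.25·7.2 = 120.6.
Δq = 10.293 − 7.2 = 3.093; wedge = 144.88 − 120.6 = 24.28.
Deadweight loss = ½ × 3.093 × 24.28 = 37.55.

37.55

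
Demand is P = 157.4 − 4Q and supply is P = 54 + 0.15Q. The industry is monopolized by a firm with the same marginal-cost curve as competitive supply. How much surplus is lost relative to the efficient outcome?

Competitive equilibrium: 157.4 − 4Q = 54 + 0.15Q → Q* = 24.9157, P* = 57.7373.
Marginal revenue: MR = 157.4 − 8Q. Set MR = MC: 157.4 − 8Q = 54 + 0.15Q → Q_m = 12.6871.
Price P_m = 157.4 − 4·12.6871 = 106.6516; MC(Q_m) = 54 + 0.15·12.6871 = 55.9031.
Competitive Q* = 24.9157, so ΔQ = 12.2286; wedge = 106.6516 − 55.9031 = 50.7485.
The triangle = ½ × 12.2286 × 50.7485 = 310.29.

310.29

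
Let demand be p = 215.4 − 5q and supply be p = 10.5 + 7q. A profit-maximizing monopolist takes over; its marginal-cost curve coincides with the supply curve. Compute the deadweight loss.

Competitive equilibrium: 215.4 − 5q = 10.5 + 7q → q* = 17.075, p* = 130.025.
Marginal revenue: MR = 215.4 − 10q. Set MR = MC: 215.4 − 10q = 10.5 + 7q → q_m = 12.0529.
Price p_m = 215.4 − 5·12.0529 = 155.1355; MC(q_m) = 10.5 + 7·12.0529 = 94.8703.
Competitive q* = 17.075, so Δq = 5.0221; wedge = 155.1355 − 94.8703 = 60.2652.
Welfare loss = ½ × 5.0221 × 60.2652 = 151.33.

151.33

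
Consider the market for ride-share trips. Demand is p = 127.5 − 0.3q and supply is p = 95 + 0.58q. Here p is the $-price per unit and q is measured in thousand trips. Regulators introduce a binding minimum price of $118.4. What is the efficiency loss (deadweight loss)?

Competitive equilibrium: 127.5 − 0.3q = 95 + 0.58q → q* = 36.9318, p* = 116.4205.
At the floor p = 118.4, quantity demanded = (127.5 − 118.4)/0.3 = 30.3333.
Sellers' marginal cost at q' = 30.3333: 95 + 0.58·30.3333 = 112.5933.
Δq = 36.9318 − 30.3333 = 6.5985; wedge = 118.4 − 112.5933 = 5.8067.
The triangle = ½ × 6.5985 × 5.8067 = $19.16 thousand.

$19.16 thousand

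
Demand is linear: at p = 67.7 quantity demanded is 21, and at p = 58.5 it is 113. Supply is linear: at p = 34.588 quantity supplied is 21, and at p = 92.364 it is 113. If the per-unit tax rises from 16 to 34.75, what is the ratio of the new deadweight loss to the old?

4.717

Demand slope = (58.5 − 67.7)/(113 − 21) = −0.1, so p = 69.8 − 0.1q.
Supply slope = (92.364 − 34.588)/(113 − 21) = 0.628, so p = 21.4 + 0.628q.
Competitive equilibrium: 69.8 − 0.1q = 21.4 + 0.628q → q* = 66.4835, p* = 63.1516.
For a per-unit tax t: Δq = t/0.728, so DWL = ½·t·(t/0.728) = t²/1.456.
At t = 16: DWL = 175.824. At t = 34.75: DWL = 829.370.
Ratio = (34.75/16)² = 4.717.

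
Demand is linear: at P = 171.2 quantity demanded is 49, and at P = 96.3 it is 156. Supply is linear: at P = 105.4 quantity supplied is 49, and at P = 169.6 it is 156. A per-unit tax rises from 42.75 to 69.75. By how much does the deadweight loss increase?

Demand slope = (96.3 − 171.2)/(156 − 49) = −0.7, so P = 205.5 − 0.7Q.
Supply slope = (169.6 − 105.4)/(156 − 49) = 0.6, so P = 76 + 0.6Q.
Competitive equilibrium: 205.5 − 0.7Q = 76 + 0.6Q → Q* = 99.6154, P* = 135.7692.
For a per-unit tax t: ΔQ = t/1.3, so DWL = ½·t·(t/1.3) = t²/2.6.
At t = 42.75: DWL = 702.909. At t = 69.75: DWL = 1871.178.
Increase = 1871.178 − 702.909 = 1168.27.

1168.27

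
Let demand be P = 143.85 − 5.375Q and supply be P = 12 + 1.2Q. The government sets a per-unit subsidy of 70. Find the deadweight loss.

372.62

Competitive equilibrium: 143.85 − 5.375Q = 12 + 1.2Q → Q* = 20.0532, P* = 36.0639.
The subsidy lowers effective supply by 70: P = 1.2Q − 58.
New quantity: 143.85 − 5.375Q = 1.2Q − 58 → Q' = 30.6996.
Overproduction ΔQ = 30.6996 − 20.0532 = 10.6464; wedge = subsidy = 70.
Deadweight loss = ½ × 10.6464 × 70 = 372.62.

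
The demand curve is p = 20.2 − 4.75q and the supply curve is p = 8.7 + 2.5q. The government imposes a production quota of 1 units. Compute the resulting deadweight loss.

Competitive equilibrium: 20.2 − 4.75q = 8.7 + 2.5q → q* = 1.5862, p* = 12.6655.
At q = 1: demand price = 20.2 − 4.75·1 = 15.45; supply price = 8.7 + 2.5·1 = 11.2.
Δq = 1.5862 − 1 = 0.5862; wedge = 15.45 − 11.2 = 4.25.
DWL = ½ × 0.5862 × 4.25 = 1.25.

1.25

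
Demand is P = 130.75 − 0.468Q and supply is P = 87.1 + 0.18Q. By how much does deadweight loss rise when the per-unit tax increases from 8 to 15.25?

130.06

Competitive equilibrium: 130.75 − 0.468Q = 87.1 + 0.18Q → Q* = 67.3611, P* = 99.225.
For a per-unit tax t: ΔQ = t/0.648, so DWL = ½·t·(t/0.648) = t²/1.296.
At t = 8: DWL = 49.383. At t = 15.25: DWL = 179.446.
Increase = 179.446 − 49.383 = 130.06.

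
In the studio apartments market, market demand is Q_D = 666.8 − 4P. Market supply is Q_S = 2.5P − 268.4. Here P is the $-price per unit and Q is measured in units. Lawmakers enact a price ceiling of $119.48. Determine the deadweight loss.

$1209.02

In inverse form: demand P = 166.7 − 0.25Q, supply P = 107.36 + 0.4Q.
Competitive equilibrium: 166.7 − 0.25Q = 107.36 + 0.4Q → Q* = 91.2923, P* = 143.8769.
At the ceiling P = 119.48, quantity supplied = (119.48 − 107.36)/0.4 = 30.3.
Willingness to pay at Q' = 30.3: 166.7 − 0.25·30.3 = 159.125.
ΔQ = 91.2923 − 30.3 = 60.9923; wedge = 159.125 − 119.48 = 39.645.
DWL = ½ × 60.9923 × 39.645 = $1209.02.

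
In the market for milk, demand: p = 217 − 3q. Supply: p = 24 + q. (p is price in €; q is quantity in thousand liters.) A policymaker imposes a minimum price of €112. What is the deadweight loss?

Competitive equilibrium: 217 − 3q = 24 + q → q* = 48.25, p* = 72.25.
At the floor p = 112, quantity demanded = (217 − 112)/3 = 35.
Sellers' marginal cost at q' = 35: 24 + 1·35 = 59.
Δq = 48.25 − 35 = 13.25; wedge = 112 − 59 = 53.
The triangle = ½ × 13.25 × 53 = €351.125 thousand.

€351.125 thousand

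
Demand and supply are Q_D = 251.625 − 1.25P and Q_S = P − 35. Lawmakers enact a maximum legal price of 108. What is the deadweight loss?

338.34

In inverse form: demand P = 201.3 − 0.8Q, supply P = 35 + Q.
Competitive equilibrium: 201.3 − 0.8Q = 35 + Q → Q* = 92.3889, P* = 127.3889.
At the ceiling P = 108, quantity supplied = (108 − 35)/1 = 73.
Willingness to pay at Q' = 73: 201.3 − 0.8·73 = 142.9.
ΔQ = 92.3889 − 73 = 19.3889; wedge = 142.9 − 108 = 34.9.
Deadweight loss = ½ × 19.3889 × 34.9 = 338.34.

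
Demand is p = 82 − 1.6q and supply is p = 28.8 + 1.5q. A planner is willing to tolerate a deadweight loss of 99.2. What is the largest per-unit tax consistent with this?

Competitive equilibrium: 82 − 1.6q = 28.8 + 1.5q → q* = 17.1613, p* = 54.5419.
A tax t gives Δq = t/3.1 and wedge t, so DWL = t²/6.2.
t²/6.2 = 99.2 → t² = 615.04 → t = 24.8.

24.8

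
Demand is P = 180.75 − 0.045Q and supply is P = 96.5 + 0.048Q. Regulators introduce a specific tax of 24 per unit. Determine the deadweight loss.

Competitive equilibrium: 180.75 − 0.045Q = 96.5 + 0.048Q → Q* = 905.914, P* = 139.9839.
With the tax, the buyer price exceeds the seller price by 24: (180.75 − 0.045Q) − (96.5 + 0.048Q) = 24 → Q' = 647.8495.
ΔQ = 905.914 − 647.8495 = 258.0645; the wedge equals the tax, 24.
DWL = ½ × 258.0645 × 24 = 3096.77.

3096.77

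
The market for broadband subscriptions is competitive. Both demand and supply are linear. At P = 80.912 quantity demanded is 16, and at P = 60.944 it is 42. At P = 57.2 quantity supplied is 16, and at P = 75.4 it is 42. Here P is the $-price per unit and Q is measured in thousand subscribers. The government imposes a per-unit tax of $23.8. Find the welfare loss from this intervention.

Demand slope = (60.944 − 80.912)/(42 − 16) = −0.768, so P = 93.2 − 0.768Q.
Supply slope = (75.4 − 57.2)/(42 − 16) = 0.7, so P = 46 + 0.7Q.
Competitive equilibrium: 93.2 − 0.768Q = 46 + 0.7Q → Q* = 32.1526, P* = 68.5068.
With the tax, the buyer price exceeds the seller price by 23.8: (93.2 − 0.768Q) − (46 + 0.7Q) = 23.8 → Q' = 15.9401.
ΔQ = 32.1526 − 15.9401 = 16.2125; the wedge equals the tax, 23.8.
The triangle = ½ × 16.2125 × 23.8 = $192.93 thousand.

$192.93 thousand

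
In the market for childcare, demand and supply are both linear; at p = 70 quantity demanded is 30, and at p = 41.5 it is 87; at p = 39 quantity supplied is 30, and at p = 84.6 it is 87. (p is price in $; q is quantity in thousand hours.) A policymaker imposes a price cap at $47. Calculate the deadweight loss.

$124.62 thousand

Demand slope = (41.5 − 70)/(87 − 30) = −0.5, so p = 85 − 0.5q.
Supply slope = (84.6 − 39)/(87 − 30) = 0.8, so p = 15 + 0.8q.
Competitive equilibrium: 85 − 0.5q = 15 + 0.8q → q* = 53.8462, p* = 58.0769.
At the ceiling p = 47, quantity supplied = (47 − 15)/0.8 = 40.
Willingness to pay at q' = 40: 85 − 0.5·40 = 65.
Δq = 53.8462 − 40 = 13.8462; wedge = 65 − 47 = 18.
The triangle = ½ × 13.8462 × 18 = $124.62 thousand.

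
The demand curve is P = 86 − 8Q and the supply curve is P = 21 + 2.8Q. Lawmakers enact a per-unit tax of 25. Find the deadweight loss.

Competitive equilibrium: 86 − 8Q = 21 + 2.8Q → Q* = 6.0185, P* = 37.8519.
With the tax, the buyer price exceeds the seller price by 25: (86 − 8Q) − (21 + 2.8Q) = 25 → Q' = 3.7037.
ΔQ = 6.0185 − 3.7037 = 2.3148; the wedge equals the tax, 25.
The triangle = ½ × 2.3148 × 25 = 28.94.

28.94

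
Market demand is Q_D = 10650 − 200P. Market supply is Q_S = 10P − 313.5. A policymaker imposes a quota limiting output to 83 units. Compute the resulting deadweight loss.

827.83

In inverse form: demand P = 53.25 − 0.005Q, supply P = 31.35 + 0.1Q.
Competitive equilibrium: 53.25 − 0.005Q = 31.35 + 0.1Q → Q* = 208.5714, P* = 52.2071.
At Q = 83: demand price = 53.25 − 0.005·83 = 52.835; supply price = 31.35 + 0.1·83 = 39.65.
ΔQ = 208.5714 − 83 = 125.5714; wedge = 52.835 − 39.65 = 13.185.
DWL = ½ × 125.5714 × 13.185 = 827.83.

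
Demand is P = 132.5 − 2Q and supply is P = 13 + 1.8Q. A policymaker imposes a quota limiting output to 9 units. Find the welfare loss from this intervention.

957.38

Competitive equilibrium: 132.5 − 2Q = 13 + 1.8Q → Q* = 31.4474, P* = 69.6053.
At Q = 9: demand price = 132.5 − 2·9 = 114.5; supply price = 13 + 1.8·9 = 29.2.
ΔQ = 31.4474 − 9 = 22.4474; wedge = 114.5 − 29.2 = 85.3.
DWL = ½ × 22.4474 × 85.3 = 957.38.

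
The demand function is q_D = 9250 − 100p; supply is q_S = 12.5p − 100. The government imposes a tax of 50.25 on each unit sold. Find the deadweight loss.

14028.125

In inverse form: demand p = 92.5 − 0.01q, supply p = 8 + 0.08q.
Competitive equilibrium: 92.5 − 0.01q = 8 + 0.08q → q* = 938.88889, p* = 83.11111.
With the tax, the buyer price exceeds the seller price by 50.25: (92.5 − 0.01q) − (8 + 0.08q) = 50.25 → q' = 380.55556.
Δq = 938.88889 − 380.55556 = 558.33333; the wedge equals the tax, 50.25.
The triangle = ½ × 558.33333 × 50.25 = 14028.125.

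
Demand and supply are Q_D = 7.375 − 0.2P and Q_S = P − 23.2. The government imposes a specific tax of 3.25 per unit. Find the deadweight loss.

0.88

In inverse form: demand P = 36.875 − 5Q, supply P = 23.2 + Q.
Competitive equilibrium: 36.875 − 5Q = 23.2 + Q → Q* = 2.2792, P* = 25.4792.
With the tax, the buyer price exceeds the seller price by 3.25: (36.875 − 5Q) − (23.2 + Q) = 3.25 → Q' = 1.7375.
ΔQ = 2.2792 − 1.7375 = 0.5417; the wedge equals the tax, 3.25.
The triangle = ½ × 0.5417 × 3.25 = 0.88.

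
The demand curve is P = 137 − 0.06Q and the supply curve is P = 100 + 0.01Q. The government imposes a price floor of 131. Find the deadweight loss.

6428.57

Competitive equilibrium: 137 − 0.06Q = 100 + 0.01Q → Q* = 528.5714, P* = 105.2857.
At the floor P = 131, quantity demanded = (137 − 131)/0.06 = 100.
Sellers' marginal cost at Q' = 100: 100 + 0.01·100 = 101.
ΔQ = 528.5714 − 100 = 428.5714; wedge = 131 − 101 = 30.
DWL = ½ × 428.5714 × 30 = 6428.57.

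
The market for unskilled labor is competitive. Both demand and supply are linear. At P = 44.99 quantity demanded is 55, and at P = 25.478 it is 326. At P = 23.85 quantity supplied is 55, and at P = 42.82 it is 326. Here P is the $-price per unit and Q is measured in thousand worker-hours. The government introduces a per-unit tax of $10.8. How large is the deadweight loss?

$410.70 thousand

Demand slope = (25.478 − 44.99)/(326 − 55) = −0.072, so P = 48.95 − 0.072Q.
Supply slope = (42.82 − 23.85)/(326 − 55) = 0.07, so P = 20 + 0.07Q.
Competitive equilibrium: 48.95 − 0.072Q = 20 + 0.07Q → Q* = 203.8732, P* = 34.2711.
With the tax, the buyer price exceeds the seller price by 10.8: (48.95 − 0.072Q) − (20 + 0.07Q) = 10.8 → Q' = 127.8169.
ΔQ = 203.8732 − 127.8169 = 76.0563; the wedge equals the tax, 10.8.
Deadweight loss = ½ × 76.0563 × 10.8 = $410.70 thousand.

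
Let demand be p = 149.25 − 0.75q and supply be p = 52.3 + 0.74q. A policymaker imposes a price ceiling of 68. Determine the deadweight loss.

Competitive equilibrium: 149.25 − 0.75q = 52.3 + 0.74q → q* = 65.0671, p* = 100.4497.
At the ceiling p = 68, quantity supplied = (68 − 52.3)/0.74 = 21.2162.
Willingness to pay at q' = 21.2162: 149.25 − 0.75·21.2162 = 133.3379.
Δq = 65.0671 − 21.2162 = 43.8509; wedge = 133.3379 − 68 = 65.3379.
DWL = ½ × 43.8509 × 65.3379 = 1432.56.

1432.56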